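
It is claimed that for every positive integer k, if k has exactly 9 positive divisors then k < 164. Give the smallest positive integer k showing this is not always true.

k = 36: τ(36) = 9; 36 < 164.
k = 100: τ(100) = 9; 100 < 164.
k = 196: τ(196) = 9; 196 ≥ 164.
So k = 196 is the smallest counterexample.

k = 196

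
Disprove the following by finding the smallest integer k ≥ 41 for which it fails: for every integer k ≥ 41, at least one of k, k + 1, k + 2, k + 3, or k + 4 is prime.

We need the least integer k ≥ 41 for which k, k + 1, k + 2, k + 3, k + 4 are all composite.
The first 7 eligible values, up to k = 47, all satisfy the conclusion.
k = 48: 48 = 2 × 24; 49 = 7 × 7; 50 = 2 × 25; 51 = 3 × 17; 52 = 2 × 26 — all composite.
So k = 48 is the smallest counterexample.

k = 48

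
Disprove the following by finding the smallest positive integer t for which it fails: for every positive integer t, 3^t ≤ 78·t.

t = 6

The first 5 eligible values, up to t = 5, all satisfy the conclusion.
t = 6: 3^t = 729 and 78·t = 468, so 729 > 468.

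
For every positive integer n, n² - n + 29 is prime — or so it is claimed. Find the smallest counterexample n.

n = 3

We need the least positive integer n for which n² - n + 29 is not prime.
For n = 1, 2 the conclusion holds.
n = 3: n² - n + 29 = 35 = 5 × 7, composite.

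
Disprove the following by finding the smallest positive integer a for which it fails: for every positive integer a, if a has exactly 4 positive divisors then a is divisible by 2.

a = 15

We need the least positive integer a for which a has exactly 4 positive divisors but a is not divisible by 2.
a = 6: τ(6) = 4; 6 mod 2 = 0.
a = 8: τ(8) = 4; 8 mod 2 = 0.
a = 10: τ(10) = 4; 10 mod 2 = 0.
a = 14: τ(14) = 4; 14 mod 2 = 0.
a = 15: τ(15) = 4; 15 mod 2 = 1.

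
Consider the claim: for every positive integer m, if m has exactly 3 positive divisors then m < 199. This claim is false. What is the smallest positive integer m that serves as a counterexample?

m = 289

Check each positive integer m in order until m has exactly 3 positive divisors but the claim fails.
m = 4: τ(4) = 3; 4 < 199.
m = 9: τ(9) = 3; 9 < 199.
m = 25: τ(25) = 3; 25 < 199.
m = 49: τ(49) = 3; 49 < 199.
m = 121: τ(121) = 3; 121 < 199.
m = 169: τ(169) = 3; 169 < 199.
m = 289: τ(289) = 3; 289 ≥ 199.
Thus m = 289 disproves the claim, and no smaller m works.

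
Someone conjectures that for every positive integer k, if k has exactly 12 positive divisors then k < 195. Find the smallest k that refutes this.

The first 12 eligible values, up to k = 160, all satisfy the conclusion.
k = 198: τ(198) = 12; 198 ≥ 195.
So k = 198 is the smallest counterexample.

k = 198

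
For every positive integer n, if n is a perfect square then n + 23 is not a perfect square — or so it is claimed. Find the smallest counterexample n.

Check each positive integer n in order until n is a perfect square but n + 23 is a perfect square.
The first 10 eligible values, up to n = 100, all satisfy the conclusion.
n = 121: 121 = 11² and 121 + 23 = 144 = 12².
So n = 121 is the smallest counterexample.

n = 121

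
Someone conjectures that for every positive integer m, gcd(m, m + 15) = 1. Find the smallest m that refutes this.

For m = 1, 2 the conclusion holds.
m = 3: gcd(3, 18) = 3.

m = 3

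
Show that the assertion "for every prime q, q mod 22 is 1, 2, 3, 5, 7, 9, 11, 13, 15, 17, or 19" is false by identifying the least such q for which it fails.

Check each prime q in order until the claim fails.
For q = 2, 3, 5, 7, …, 31, 37, 41 the conclusion holds.
q = 43: 43 mod 22 = 21 — not in {1, 2, 3, 5, 7, 9, 11, 13, 15, 17, 19}.

q = 43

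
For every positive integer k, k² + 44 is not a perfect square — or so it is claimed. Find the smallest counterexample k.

A counterexample is any positive integer k such that k² + 44 is a perfect square; we check each in order.
For k = 1, 2, 3, 4, 5, 6, 7, 8, 9 the conclusion holds.
k = 10: 10² + 44 = 144 = 12², a perfect square.
Thus k = 10 disproves the claim, and no smaller k works.

k = 10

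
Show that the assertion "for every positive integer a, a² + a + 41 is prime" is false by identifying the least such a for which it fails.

a = 40

The first 39 eligible values, up to a = 39, all satisfy the conclusion.
a = 40: a² + a + 41 = 1681 = 41 × 41, composite.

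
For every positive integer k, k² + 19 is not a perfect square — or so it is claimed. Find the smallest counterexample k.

k = 9

Check each positive integer k in order until k² + 19 is a perfect square.
k = 1: 1² + 19 = 20, not a perfect square.
k = 2: 2² + 19 = 23, not a perfect square.
k = 3: 3² + 19 = 28, not a perfect square.
k = 4: 4² + 19 = 35, not a perfect square.
k = 5: 5² + 19 = 44, not a perfect square.
k = 6: 6² + 19 = 55, not a perfect square.
k = 7: 7² + 19 = 68, not a perfect square.
k = 8: 8² + 19 = 83, not a perfect square.
k = 9: 9² + 19 = 100 = 10², a perfect square.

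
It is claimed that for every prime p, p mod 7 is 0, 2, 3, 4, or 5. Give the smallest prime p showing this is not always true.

p = 13

We need the least prime p for which the claim fails.
The first 5 eligible values, up to p = 11, all satisfy the conclusion.
p = 13: 13 mod 7 = 6 — not in {0, 2, 3, 4, 5}.
Thus p = 13 disproves the claim, and no smaller p works.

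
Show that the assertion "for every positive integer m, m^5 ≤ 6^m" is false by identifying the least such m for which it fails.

m = 3

A counterexample is any positive integer m such that m^5 > 6^m; we check each in order.
For m = 1, 2 the conclusion holds.
m = 3: m^5 = 243 and 6^m = 216, so 243 > 216.
Hence m = 3 is a counterexample.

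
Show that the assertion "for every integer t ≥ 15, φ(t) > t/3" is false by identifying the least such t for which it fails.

Check each integer t ≥ 15 in order until the claim fails.
t = 15: φ(15) = 8 and 15/3 = 5, so φ(15) > 15/3.
t = 16: φ(16) = 8 and 16/3 = 16/3, so φ(16) > 16/3.
t = 17: φ(17) = 16 and 17/3 = 17/3, so φ(17) > 17/3.
t = 18: φ(18) = 6 and 18/3 = 6, so φ(18) ≤ 18/3.
Hence t = 18 is a counterexample.

t = 18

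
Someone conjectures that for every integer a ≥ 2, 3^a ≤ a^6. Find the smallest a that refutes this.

Check each integer a ≥ 2 in order until 3^a > a^6.
For a = 2, 3, 4, 5, …, 12, 13, 14 the conclusion holds.
a = 15: 3^a = 14348907 and a^6 = 11390625, so 14348907 > 11390625.
Hence a = 15 is a counterexample.

a = 15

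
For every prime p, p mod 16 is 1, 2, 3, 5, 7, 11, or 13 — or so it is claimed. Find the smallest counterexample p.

For p = 2, 3, 5, 7, 11, 13, 17, 19, 23, 29 the conclusion holds.
p = 31: 31 mod 16 = 15 — not in {1, 2, 3, 5, 7, 11, 13}.
So p = 31 is the smallest counterexample.

p = 31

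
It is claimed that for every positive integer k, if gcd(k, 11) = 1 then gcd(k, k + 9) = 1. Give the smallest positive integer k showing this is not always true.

A counterexample is any positive integer k such that gcd(k, 11) = 1 but gcd(k, k + 9) > 1; we check each in order.
For k = 1, 2 the conclusion holds.
k = 3: gcd(3, 12) = 3.

k = 3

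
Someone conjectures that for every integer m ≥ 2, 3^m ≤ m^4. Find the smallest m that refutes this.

m = 8

The first 6 eligible values, up to m = 7, all satisfy the conclusion.
m = 8: 3^m = 6561 and m^4 = 4096, so 6561 > 4096.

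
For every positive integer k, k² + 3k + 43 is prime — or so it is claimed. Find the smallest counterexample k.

k = 39

The first 38 eligible values, up to k = 38, all satisfy the conclusion.
k = 39: k² + 3k + 43 = 1681 = 41 × 41, composite.
Thus k = 39 disproves the claim, and no smaller k works.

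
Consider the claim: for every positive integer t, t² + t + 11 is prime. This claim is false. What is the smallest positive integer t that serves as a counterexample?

We need the least positive integer t for which t² + t + 11 is not prime.
For t = 1, 2, 3, 4, 5, 6, 7, 8, 9 the conclusion holds.
t = 10: t² + t + 11 = 121 = 11 × 11, composite.
Hence t = 10 is a counterexample.

t = 10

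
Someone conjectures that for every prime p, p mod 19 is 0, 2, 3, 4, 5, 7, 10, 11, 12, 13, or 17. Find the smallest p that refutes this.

Check each prime p in order until the claim fails.
For p = 2, 3, 5, 7, …, 23, 29, 31 the conclusion holds.
p = 37: 37 mod 19 = 18 — not in {0, 2, 3, 4, 5, 7, 10, 11, 12, 13, 17}.
Thus p = 37 disproves the claim, and no smaller p works.

p = 37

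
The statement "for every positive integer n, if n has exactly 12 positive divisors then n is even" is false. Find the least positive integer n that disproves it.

n = 315

Check each positive integer n in order until n has exactly 12 positive divisors but n is odd.
The first 24 eligible values, up to n = 308, all satisfy the conclusion.
n = 315: divisors of 315: 12 divisors; 315 is odd.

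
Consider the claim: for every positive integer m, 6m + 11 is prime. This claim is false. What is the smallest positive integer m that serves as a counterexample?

m = 4

We need the least positive integer m for which 6m + 11 is not prime.
m = 1: 6m + 11 = 17, prime.
m = 2: 6m + 11 = 23, prime.
m = 3: 6m + 11 = 29, prime.
m = 4: 6m + 11 = 35 = 5 × 7, composite.
So m = 4 is the smallest counterexample.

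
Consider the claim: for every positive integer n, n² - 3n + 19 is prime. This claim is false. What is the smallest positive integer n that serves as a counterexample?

n = 18

We need the least positive integer n for which n² - 3n + 19 is not prime.
For n = 1, 2, 3, 4, …, 15, 16, 17 the conclusion holds.
n = 18: n² - 3n + 19 = 289 = 17 × 17, composite.
Thus n = 18 disproves the claim, and no smaller n works.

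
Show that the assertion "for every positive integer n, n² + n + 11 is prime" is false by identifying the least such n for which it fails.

n = 10

For n = 1, 2, 3, 4, 5, 6, 7, 8, 9 the conclusion holds.
n = 10: n² + n + 11 = 121 = 11 × 11, composite.
Hence n = 10 is a counterexample.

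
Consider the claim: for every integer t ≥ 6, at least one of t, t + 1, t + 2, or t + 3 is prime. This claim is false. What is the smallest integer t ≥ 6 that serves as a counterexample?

t = 24

A counterexample is any integer t ≥ 6 such that t, t + 1, t + 2, t + 3 are all composite; we check each in order.
For t = 6, 7, 8, 9, …, 21, 22, 23 the conclusion holds.
t = 24: 24 = 2 × 12; 25 = 5 × 5; 26 = 2 × 13; 27 = 3 × 9 — all composite.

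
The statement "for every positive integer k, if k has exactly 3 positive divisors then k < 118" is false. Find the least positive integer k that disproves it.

k = 121

We need the least positive integer k for which k has exactly 3 positive divisors but the claim fails.
For k = 4, 9, 25, 49 the conclusion holds.
k = 121: τ(121) = 3; 121 ≥ 118.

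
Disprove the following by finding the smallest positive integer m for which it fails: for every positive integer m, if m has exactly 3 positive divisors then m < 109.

A counterexample is any positive integer m such that m has exactly 3 positive divisors but the claim fails; we check each in order.
The first 4 eligible values, up to m = 49, all satisfy the conclusion.
m = 121: τ(121) = 3; 121 ≥ 109.
Hence m = 121 is a counterexample.

m = 121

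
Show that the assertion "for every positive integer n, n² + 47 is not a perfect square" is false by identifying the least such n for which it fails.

For n = 1, 2, 3, 4, …, 20, 21, 22 the conclusion holds.
n = 23: 23² + 47 = 576 = 24², a perfect square.
So n = 23 is the smallest counterexample.

n = 23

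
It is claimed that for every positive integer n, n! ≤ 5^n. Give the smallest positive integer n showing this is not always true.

The first 11 eligible values, up to n = 11, all satisfy the conclusion.
n = 12: n! = 479001600 and 5^n = 244140625, so 479001600 > 244140625.

n = 12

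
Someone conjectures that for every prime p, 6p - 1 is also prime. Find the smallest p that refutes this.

p = 11

We need the least prime p for which 6p - 1 is not prime.
For p = 2, 3, 5, 7 the conclusion holds.
p = 11: 6p - 1 = 65 = 5 × 13, not prime.
Thus p = 11 disproves the claim, and no smaller p works.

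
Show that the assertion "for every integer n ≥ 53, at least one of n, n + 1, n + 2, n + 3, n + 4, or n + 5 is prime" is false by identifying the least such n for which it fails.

For n = 53, 54, 55, 56, …, 87, 88, 89 the conclusion holds.
n = 90: 90 = 2 × 45; 91 = 7 × 13; 92 = 2 × 46; 93 = 3 × 31; 94 = 2 × 47; 95 = 5 × 19 — all composite.

n = 90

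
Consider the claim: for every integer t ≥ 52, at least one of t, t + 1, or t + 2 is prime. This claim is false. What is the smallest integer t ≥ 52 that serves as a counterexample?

t = 54

A counterexample is any integer t ≥ 52 such that t, t + 1, t + 2 are all composite; we check each in order.
t = 52: 53 is prime.
t = 53: 53 is prime.
t = 54: 54 = 2 × 27; 55 = 5 × 11; 56 = 2 × 28 — all composite.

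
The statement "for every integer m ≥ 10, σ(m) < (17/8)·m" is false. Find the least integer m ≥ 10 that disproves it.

m = 12

m = 10: σ(10) = 18; 18 < 85/4.
m = 11: σ(11) = 12; 12 < 187/8.
m = 12: σ(12) = 28; 28 ≥ 51/2.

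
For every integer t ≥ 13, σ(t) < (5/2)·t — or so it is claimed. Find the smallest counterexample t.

A counterexample is any integer t ≥ 13 such that the claim fails; we check each in order.
For t = 13, 14, 15, 16, …, 21, 22, 23 the conclusion holds.
t = 24: σ(24) = 60; 60 ≥ 60.

t = 24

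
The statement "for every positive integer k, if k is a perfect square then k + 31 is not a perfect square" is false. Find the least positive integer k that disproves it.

k = 225

For k = 1, 4, 9, 16, …, 144, 169, 196 the conclusion holds.
k = 225: 225 = 15² and 225 + 31 = 256 = 16².
So k = 225 is the smallest counterexample.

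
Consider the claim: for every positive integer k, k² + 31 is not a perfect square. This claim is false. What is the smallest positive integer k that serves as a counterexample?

Check each positive integer k in order until k² + 31 is a perfect square.
For k = 1, 2, 3, 4, …, 12, 13, 14 the conclusion holds.
k = 15: 15² + 31 = 256 = 16², a perfect square.

k = 15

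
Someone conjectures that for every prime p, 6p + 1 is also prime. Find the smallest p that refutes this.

p = 19

We need the least prime p for which 6p + 1 is not prime.
p = 2: 6p + 1 = 13, prime.
p = 3: 6p + 1 = 19, prime.
p = 5: 6p + 1 = 31, prime.
p = 7: 6p + 1 = 43, prime.
p = 11: 6p + 1 = 67, prime.
p = 13: 6p + 1 = 79, prime.
p = 17: 6p + 1 = 103, prime.
p = 19: 6p + 1 = 115 = 5 × 23, not prime.
So p = 19 is the smallest counterexample.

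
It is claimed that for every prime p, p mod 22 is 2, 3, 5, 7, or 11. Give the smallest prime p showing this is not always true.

For p = 2, 3, 5, 7, 11 the conclusion holds.
p = 13: 13 mod 22 = 13 — not in {2, 3, 5, 7, 11}.
Thus p = 13 disproves the claim, and no smaller p works.

p = 13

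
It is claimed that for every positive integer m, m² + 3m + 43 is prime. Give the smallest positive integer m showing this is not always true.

A counterexample is any positive integer m such that m² + 3m + 43 is not prime; we check each in order.
The first 38 eligible values, up to m = 38, all satisfy the conclusion.
m = 39: m² + 3m + 43 = 1681 = 41 × 41, composite.

m = 39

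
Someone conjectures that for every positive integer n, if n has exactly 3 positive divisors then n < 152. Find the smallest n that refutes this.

A counterexample is any positive integer n such that n has exactly 3 positive divisors but the claim fails; we check each in order.
For n = 4, 9, 25, 49, 121 the conclusion holds.
n = 169: τ(169) = 3; 169 ≥ 152.
Hence n = 169 is a counterexample.

n = 169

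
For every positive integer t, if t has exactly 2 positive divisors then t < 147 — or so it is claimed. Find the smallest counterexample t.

Check each positive integer t in order until t has exactly 2 positive divisors but the claim fails.
For t = 2, 3, 5, 7, …, 131, 137, 139 the conclusion holds.
t = 149: τ(149) = 2; 149 ≥ 147.
Thus t = 149 disproves the claim, and no smaller t works.

t = 149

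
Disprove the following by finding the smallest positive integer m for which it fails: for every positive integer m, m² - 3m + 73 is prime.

m = 4

m = 1: m² - 3m + 73 = 71, prime.
m = 2: m² - 3m + 73 = 71, prime.
m = 3: m² - 3m + 73 = 73, prime.
m = 4: m² - 3m + 73 = 77 = 7 × 11, composite.
So m = 4 is the smallest counterexample.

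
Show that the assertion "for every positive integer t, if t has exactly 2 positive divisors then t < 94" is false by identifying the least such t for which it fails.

We need the least positive integer t for which t has exactly 2 positive divisors but the claim fails.
The first 24 eligible values, up to t = 89, all satisfy the conclusion.
t = 97: τ(97) = 2; 97 ≥ 94.
Hence t = 97 is a counterexample.

t = 97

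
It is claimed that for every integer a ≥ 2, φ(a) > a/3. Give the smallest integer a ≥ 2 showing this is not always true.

a = 6

A counterexample is any integer a ≥ 2 such that the claim fails; we check each in order.
The first 4 eligible values, up to a = 5, all satisfy the conclusion.
a = 6: φ(6) = 2 and 6/3 = 2, so φ(6) ≤ 6/3.
Thus a = 6 disproves the claim, and no smaller a works.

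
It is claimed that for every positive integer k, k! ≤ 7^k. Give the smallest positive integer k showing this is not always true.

We need the least positive integer k for which k! > 7^k.
The first 16 eligible values, up to k = 16, all satisfy the conclusion.
k = 17: k! = 355687428096000 and 7^k = 232630513987207, so 355687428096000 > 232630513987207.
Hence k = 17 is a counterexample.

k = 17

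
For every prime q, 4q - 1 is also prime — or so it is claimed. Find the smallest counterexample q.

q = 7

We need the least prime q for which 4q - 1 is not prime.
q = 2: 4q - 1 = 7, prime.
q = 3: 4q - 1 = 11, prime.
q = 5: 4q - 1 = 19, prime.
q = 7: 4q - 1 = 27 = 3 × 9, not prime.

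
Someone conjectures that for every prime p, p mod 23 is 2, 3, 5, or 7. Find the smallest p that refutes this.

For p = 2, 3, 5, 7 the conclusion holds.
p = 11: 11 mod 23 = 11 — not in {2, 3, 5, 7}.
So p = 11 is the smallest counterexample.

p = 11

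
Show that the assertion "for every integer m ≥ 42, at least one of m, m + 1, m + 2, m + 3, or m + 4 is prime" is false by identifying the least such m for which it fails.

We need the least integer m ≥ 42 for which m, m + 1, m + 2, m + 3, m + 4 are all composite.
m = 42: 43 is prime.
m = 43: 43 is prime.
m = 44: 47 is prime.
m = 45: 47 is prime.
m = 46: 47 is prime.
m = 47: 47 is prime.
m = 48: 48 = 2 × 24; 49 = 7 × 7; 50 = 2 × 25; 51 = 3 × 17; 52 = 2 × 26 — all composite.

m = 48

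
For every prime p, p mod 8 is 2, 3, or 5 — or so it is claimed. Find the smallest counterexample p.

p = 7

Check each prime p in order until the claim fails.
p = 2: 2 mod 8 = 2.
p = 3: 3 mod 8 = 3.
p = 5: 5 mod 8 = 5.
p = 7: 7 mod 8 = 7 — not in {2, 3, 5}.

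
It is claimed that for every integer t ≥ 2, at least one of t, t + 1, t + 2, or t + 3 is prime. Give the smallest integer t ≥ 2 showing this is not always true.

A counterexample is any integer t ≥ 2 such that t, t + 1, t + 2, t + 3 are all composite; we check each in order.
The first 22 eligible values, up to t = 23, all satisfy the conclusion.
t = 24: 24 = 2 × 12; 25 = 5 × 5; 26 = 2 × 13; 27 = 3 × 9 — all composite.

t = 24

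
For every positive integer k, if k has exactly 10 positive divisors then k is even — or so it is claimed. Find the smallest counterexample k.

k = 405

For k = 48, 80, 112, 162, 176, 208, 272, 304, 368 the conclusion holds.
k = 405: divisors of 405: 10 divisors; 405 is odd.
Thus k = 405 disproves the claim, and no smaller k works.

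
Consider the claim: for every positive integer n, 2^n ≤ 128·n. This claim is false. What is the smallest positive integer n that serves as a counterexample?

Check each positive integer n in order until 2^n > 128·n.
For n = 1, 2, 3, 4, 5, 6, 7, 8, 9, 10 the conclusion holds.
n = 11: 2^n = 2048 and 128·n = 1408, so 2048 > 1408.

n = 11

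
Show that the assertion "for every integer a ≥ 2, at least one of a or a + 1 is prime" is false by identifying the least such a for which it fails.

The first 6 eligible values, up to a = 7, all satisfy the conclusion.
a = 8: 8 = 2 × 4; 9 = 3 × 3 — both composite.
Hence a = 8 is a counterexample.

a = 8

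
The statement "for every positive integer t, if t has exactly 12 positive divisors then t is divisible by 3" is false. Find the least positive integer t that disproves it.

Check each positive integer t in order until t has exactly 12 positive divisors but t is not divisible by 3.
For t = 60, 72, 84, 90, 96, 108, 126, 132 the conclusion holds.
t = 140: τ(140) = 12; 140 mod 3 = 2.

t = 140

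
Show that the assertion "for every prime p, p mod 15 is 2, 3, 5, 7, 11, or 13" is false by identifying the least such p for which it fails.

p = 19

We need the least prime p for which the claim fails.
For p = 2, 3, 5, 7, 11, 13, 17 the conclusion holds.
p = 19: 19 mod 15 = 4 — not in {2, 3, 5, 7, 11, 13}.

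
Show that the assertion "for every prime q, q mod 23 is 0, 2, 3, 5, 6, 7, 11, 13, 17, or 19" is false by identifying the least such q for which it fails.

q = 31

The first 10 eligible values, up to q = 29, all satisfy the conclusion.
q = 31: 31 mod 23 = 8 — not in {0, 2, 3, 5, 6, 7, 11, 13, 17, 19}.
So q = 31 is the smallest counterexample.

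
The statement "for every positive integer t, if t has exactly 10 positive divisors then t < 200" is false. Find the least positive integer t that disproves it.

Check each positive integer t in order until t has exactly 10 positive divisors but the claim fails.
t = 48: τ(48) = 10; 48 < 200.
t = 80: τ(80) = 10; 80 < 200.
t = 112: τ(112) = 10; 112 < 200.
t = 162: τ(162) = 10; 162 < 200.
t = 176: τ(176) = 10; 176 < 200.
t = 208: τ(208) = 10; 208 ≥ 200.
So t = 208 is the smallest counterexample.

t = 208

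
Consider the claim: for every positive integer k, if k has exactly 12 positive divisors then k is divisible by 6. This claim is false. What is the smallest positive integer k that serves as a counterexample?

A counterexample is any positive integer k such that k has exactly 12 positive divisors but k is not divisible by 6; we check each in order.
k = 60: τ(60) = 12; 60 mod 6 = 0.
k = 72: τ(72) = 12; 72 mod 6 = 0.
k = 84: τ(84) = 12; 84 mod 6 = 0.
k = 90: τ(90) = 12; 90 mod 6 = 0.
k = 96: τ(96) = 12; 96 mod 6 = 0.
k = 108: τ(108) = 12; 108 mod 6 = 0.
k = 126: τ(126) = 12; 126 mod 6 = 0.
k = 132: τ(132) = 12; 132 mod 6 = 0.
k = 140: τ(140) = 12; 140 mod 6 = 2.

k = 140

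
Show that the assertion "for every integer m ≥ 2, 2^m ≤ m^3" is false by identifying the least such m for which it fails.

m = 10

Check each integer m ≥ 2 in order until 2^m > m^3.
The first 8 eligible values, up to m = 9, all satisfy the conclusion.
m = 10: 2^m = 1024 and m^3 = 1000, so 1024 > 1000.
Hence m = 10 is a counterexample.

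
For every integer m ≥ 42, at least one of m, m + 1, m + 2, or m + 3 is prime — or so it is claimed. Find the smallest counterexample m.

We need the least integer m ≥ 42 for which m, m + 1, m + 2, m + 3 are all composite.
The first 6 eligible values, up to m = 47, all satisfy the conclusion.
m = 48: 48 = 2 × 24; 49 = 7 × 7; 50 = 2 × 25; 51 = 3 × 17 — all composite.

m = 48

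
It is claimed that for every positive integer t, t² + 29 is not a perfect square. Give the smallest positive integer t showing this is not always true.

t = 14

For t = 1, 2, 3, 4, …, 11, 12, 13 the conclusion holds.
t = 14: 14² + 29 = 225 = 15², a perfect square.
So t = 14 is the smallest counterexample.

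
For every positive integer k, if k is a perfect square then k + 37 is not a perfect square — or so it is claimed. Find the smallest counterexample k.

A counterexample is any positive integer k such that k is a perfect square but k + 37 is a perfect square; we check each in order.
The first 17 eligible values, up to k = 289, all satisfy the conclusion.
k = 324: 324 = 18² and 324 + 37 = 361 = 19².

k = 324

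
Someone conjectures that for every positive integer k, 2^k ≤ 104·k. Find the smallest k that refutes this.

k = 11

Check each positive integer k in order until 2^k > 104·k.
For k = 1, 2, 3, 4, 5, 6, 7, 8, 9, 10 the conclusion holds.
k = 11: 2^k = 2048 and 104·k = 1144, so 2048 > 1144.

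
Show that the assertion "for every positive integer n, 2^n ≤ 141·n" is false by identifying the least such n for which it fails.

n = 11

Check each positive integer n in order until 2^n > 141·n.
For n = 1, 2, 3, 4, 5, 6, 7, 8, 9, 10 the conclusion holds.
n = 11: 2^n = 2048 and 141·n = 1551, so 2048 > 1551.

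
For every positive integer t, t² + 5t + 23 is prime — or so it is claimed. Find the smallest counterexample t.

t = 14

The first 13 eligible values, up to t = 13, all satisfy the conclusion.
t = 14: t² + 5t + 23 = 289 = 17 × 17, composite.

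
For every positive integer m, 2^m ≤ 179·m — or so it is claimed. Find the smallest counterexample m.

A counterexample is any positive integer m such that 2^m > 179·m; we check each in order.
For m = 1, 2, 3, 4, 5, 6, 7, 8, 9, 10 the conclusion holds.
m = 11: 2^m = 2048 and 179·m = 1969, so 2048 > 1969.

m = 11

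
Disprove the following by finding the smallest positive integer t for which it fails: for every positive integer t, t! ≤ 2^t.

t = 4

A counterexample is any positive integer t such that t! > 2^t; we check each in order.
For t = 1, 2, 3 the conclusion holds.
t = 4: t! = 24 and 2^t = 16, so 24 > 16.
Hence t = 4 is a counterexample.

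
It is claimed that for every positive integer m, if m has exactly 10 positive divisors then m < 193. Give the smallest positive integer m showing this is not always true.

m = 208

We need the least positive integer m for which m has exactly 10 positive divisors but the claim fails.
m = 48: τ(48) = 10; 48 < 193.
m = 80: τ(80) = 10; 80 < 193.
m = 112: τ(112) = 10; 112 < 193.
m = 162: τ(162) = 10; 162 < 193.
m = 176: τ(176) = 10; 176 < 193.
m = 208: τ(208) = 10; 208 ≥ 193.
So m = 208 is the smallest counterexample.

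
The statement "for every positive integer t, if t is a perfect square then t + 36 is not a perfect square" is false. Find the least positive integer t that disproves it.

t = 64

Check each positive integer t in order until t is a perfect square but t + 36 is a perfect square.
For t = 1, 4, 9, 16, 25, 36, 49 the conclusion holds.
t = 64: 64 = 8² and 64 + 36 = 100 = 10².
So t = 64 is the smallest counterexample.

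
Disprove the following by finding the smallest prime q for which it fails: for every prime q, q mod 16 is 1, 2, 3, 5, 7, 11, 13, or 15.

We need the least prime q for which the claim fails.
For q = 2, 3, 5, 7, …, 29, 31, 37 the conclusion holds.
q = 41: 41 mod 16 = 9 — not in {1, 2, 3, 5, 7, 11, 13, 15}.

q = 41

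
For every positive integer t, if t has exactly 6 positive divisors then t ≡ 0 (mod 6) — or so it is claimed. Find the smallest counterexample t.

A counterexample is any positive integer t such that t has exactly 6 positive divisors but the claim fails; we check each in order.
t = 12: τ(12) = 6; 12 ≡ 0 (mod 6).
t = 18: τ(18) = 6; 18 ≡ 0 (mod 6).
t = 20: τ(20) = 6; 20 ≡ 2 (mod 6).
Thus t = 20 disproves the claim, and no smaller t works.

t = 20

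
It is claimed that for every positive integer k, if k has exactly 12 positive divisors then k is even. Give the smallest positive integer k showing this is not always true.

k = 315

Check each positive integer k in order until k has exactly 12 positive divisors but k is odd.
For k = 60, 72, 84, 90, …, 294, 306, 308 the conclusion holds.
k = 315: divisors of 315: 12 divisors; 315 is odd.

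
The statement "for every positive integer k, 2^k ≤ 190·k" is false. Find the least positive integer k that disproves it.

We need the least positive integer k for which 2^k > 190·k.
For k = 1, 2, 3, 4, …, 9, 10, 11 the conclusion holds.
k = 12: 2^k = 4096 and 190·k = 2280, so 4096 > 2280.
Thus k = 12 disproves the claim, and no smaller k works.

k = 12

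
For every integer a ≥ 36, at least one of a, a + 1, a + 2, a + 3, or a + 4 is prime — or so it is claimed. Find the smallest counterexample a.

a = 48

The first 12 eligible values, up to a = 47, all satisfy the conclusion.
a = 48: 48 = 2 × 24; 49 = 7 × 7; 50 = 2 × 25; 51 = 3 × 17; 52 = 2 × 26 — all composite.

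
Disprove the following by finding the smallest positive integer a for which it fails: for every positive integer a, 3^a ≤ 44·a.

a = 5

For a = 1, 2, 3, 4 the conclusion holds.
a = 5: 3^a = 243 and 44·a = 220, so 243 > 220.
Hence a = 5 is a counterexample.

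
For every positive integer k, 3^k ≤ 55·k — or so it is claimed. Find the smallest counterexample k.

A counterexample is any positive integer k such that 3^k > 55·k; we check each in order.
k = 1: 3^k = 3 and 55·k = 55, so 3 ≤ 55.
k = 2: 3^k = 9 and 55·k = 110, so 9 ≤ 110.
k = 3: 3^k = 27 and 55·k = 165, so 27 ≤ 165.
k = 4: 3^k = 81 and 55·k = 220, so 81 ≤ 220.
k = 5: 3^k = 243 and 55·k = 275, so 243 ≤ 275.
k = 6: 3^k = 729 and 55·k = 330, so 729 > 330.
Thus k = 6 disproves the claim, and no smaller k works.

k = 6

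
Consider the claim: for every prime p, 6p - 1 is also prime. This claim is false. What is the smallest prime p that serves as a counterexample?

p = 11

p = 2: 6p - 1 = 11, prime.
p = 3: 6p - 1 = 17, prime.
p = 5: 6p - 1 = 29, prime.
p = 7: 6p - 1 = 41, prime.
p = 11: 6p - 1 = 65 = 5 × 13, not prime.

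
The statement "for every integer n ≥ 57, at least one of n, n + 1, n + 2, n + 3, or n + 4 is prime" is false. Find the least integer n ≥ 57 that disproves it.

n = 62

We need the least integer n ≥ 57 for which n, n + 1, n + 2, n + 3, n + 4 are all composite.
For n = 57, 58, 59, 60, 61 the conclusion holds.
n = 62: 62 = 2 × 31; 63 = 3 × 21; 64 = 2 × 32; 65 = 5 × 13; 66 = 2 × 33 — all composite.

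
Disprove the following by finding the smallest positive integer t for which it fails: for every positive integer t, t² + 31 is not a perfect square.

A counterexample is any positive integer t such that t² + 31 is a perfect square; we check each in order.
The first 14 eligible values, up to t = 14, all satisfy the conclusion.
t = 15: 15² + 31 = 256 = 16², a perfect square.
Thus t = 15 disproves the claim, and no smaller t works.

t = 15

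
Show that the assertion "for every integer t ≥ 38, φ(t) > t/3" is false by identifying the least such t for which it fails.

t = 42

Check each integer t ≥ 38 in order until the claim fails.
For t = 38, 39, 40, 41 the conclusion holds.
t = 42: φ(42) = 12 and 42/3 = 14, so φ(42) ≤ 42/3.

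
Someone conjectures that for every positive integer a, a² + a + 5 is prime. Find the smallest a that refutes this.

a = 4

We need the least positive integer a for which a² + a + 5 is not prime.
a = 1: a² + a + 5 = 7, prime.
a = 2: a² + a + 5 = 11, prime.
a = 3: a² + a + 5 = 17, prime.
a = 4: a² + a + 5 = 25 = 5 × 5, composite.
Hence a = 4 is a counterexample.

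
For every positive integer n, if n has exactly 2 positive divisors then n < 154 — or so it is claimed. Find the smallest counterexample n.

n = 157

We need the least positive integer n for which n has exactly 2 positive divisors but the claim fails.
For n = 2, 3, 5, 7, …, 139, 149, 151 the conclusion holds.
n = 157: τ(157) = 2; 157 ≥ 154.
So n = 157 is the smallest counterexample.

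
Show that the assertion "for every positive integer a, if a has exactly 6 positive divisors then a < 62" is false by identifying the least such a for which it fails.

a = 63

We need the least positive integer a for which a has exactly 6 positive divisors but the claim fails.
For a = 12, 18, 20, 28, 32, 44, 45, 50, 52 the conclusion holds.
a = 63: τ(63) = 6; 63 ≥ 62.
Thus a = 63 disproves the claim, and no smaller a works.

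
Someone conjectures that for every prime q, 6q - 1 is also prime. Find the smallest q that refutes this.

We need the least prime q for which 6q - 1 is not prime.
q = 2: 6q - 1 = 11, prime.
q = 3: 6q - 1 = 17, prime.
q = 5: 6q - 1 = 29, prime.
q = 7: 6q - 1 = 41, prime.
q = 11: 6q - 1 = 65 = 5 × 13, not prime.
Thus q = 11 disproves the claim, and no smaller q works.

q = 11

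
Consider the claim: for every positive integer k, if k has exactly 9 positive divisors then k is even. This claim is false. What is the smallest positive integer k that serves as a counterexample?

k = 225

A counterexample is any positive integer k such that k has exactly 9 positive divisors but k is odd; we check each in order.
For k = 36, 100, 196 the conclusion holds.
k = 225: divisors of 225: 9 divisors; 225 is odd.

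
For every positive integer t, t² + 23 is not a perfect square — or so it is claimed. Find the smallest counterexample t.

t = 11

For t = 1, 2, 3, 4, 5, 6, 7, 8, 9, 10 the conclusion holds.
t = 11: 11² + 23 = 144 = 12², a perfect square.
Hence t = 11 is a counterexample.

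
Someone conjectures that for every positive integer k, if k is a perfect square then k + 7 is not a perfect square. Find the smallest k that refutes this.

k = 9

A counterexample is any positive integer k such that k is a perfect square but k + 7 is a perfect square; we check each in order.
k = 1: 1 + 7 = 8, not a perfect square.
k = 4: 4 + 7 = 11, not a perfect square.
k = 9: 9 = 3² and 9 + 7 = 16 = 4².
Hence k = 9 is a counterexample.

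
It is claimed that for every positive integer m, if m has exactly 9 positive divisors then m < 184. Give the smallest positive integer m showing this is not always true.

m = 36: τ(36) = 9; 36 < 184.
m = 100: τ(100) = 9; 100 < 184.
m = 196: τ(196) = 9; 196 ≥ 184.
Hence m = 196 is a counterexample.

m = 196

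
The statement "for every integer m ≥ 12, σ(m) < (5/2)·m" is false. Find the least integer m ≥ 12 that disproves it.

m = 24

A counterexample is any integer m ≥ 12 such that the claim fails; we check each in order.
For m = 12, 13, 14, 15, …, 21, 22, 23 the conclusion holds.
m = 24: σ(24) = 60; 60 ≥ 60.
Thus m = 24 disproves the claim, and no smaller m works.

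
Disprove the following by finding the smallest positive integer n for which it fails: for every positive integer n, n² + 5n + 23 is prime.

n = 14

We need the least positive integer n for which n² + 5n + 23 is not prime.
For n = 1, 2, 3, 4, …, 11, 12, 13 the conclusion holds.
n = 14: n² + 5n + 23 = 289 = 17 × 17, composite.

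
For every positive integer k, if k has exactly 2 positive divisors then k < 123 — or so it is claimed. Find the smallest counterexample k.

Check each positive integer k in order until k has exactly 2 positive divisors but the claim fails.
The first 30 eligible values, up to k = 113, all satisfy the conclusion.
k = 127: τ(127) = 2; 127 ≥ 123.

k = 127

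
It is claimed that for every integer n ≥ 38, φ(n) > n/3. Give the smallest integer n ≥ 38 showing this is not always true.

A counterexample is any integer n ≥ 38 such that the claim fails; we check each in order.
For n = 38, 39, 40, 41 the conclusion holds.
n = 42: φ(42) = 12 and 42/3 = 14, so φ(42) ≤ 42/3.

n = 42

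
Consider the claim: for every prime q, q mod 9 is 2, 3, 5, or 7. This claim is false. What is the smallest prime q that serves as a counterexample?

q = 13

Check each prime q in order until the claim fails.
The first 5 eligible values, up to q = 11, all satisfy the conclusion.
q = 13: 13 mod 9 = 4 — not in {2, 3, 5, 7}.
So q = 13 is the smallest counterexample.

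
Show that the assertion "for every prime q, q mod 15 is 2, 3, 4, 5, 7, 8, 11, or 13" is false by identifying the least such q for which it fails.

q = 29

A counterexample is any prime q such that the claim fails; we check each in order.
For q = 2, 3, 5, 7, 11, 13, 17, 19, 23 the conclusion holds.
q = 29: 29 mod 15 = 14 — not in {2, 3, 4, 5, 7, 8, 11, 13}.
So q = 29 is the smallest counterexample.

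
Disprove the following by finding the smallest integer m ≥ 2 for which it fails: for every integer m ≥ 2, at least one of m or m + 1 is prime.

m = 8

The first 6 eligible values, up to m = 7, all satisfy the conclusion.
m = 8: 8 = 2 × 4; 9 = 3 × 3 — both composite.
Hence m = 8 is a counterexample.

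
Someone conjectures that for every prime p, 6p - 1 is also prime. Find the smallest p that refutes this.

We need the least prime p for which 6p - 1 is not prime.
The first 4 eligible values, up to p = 7, all satisfy the conclusion.
p = 11: 6p - 1 = 65 = 5 × 13, not prime.

p = 11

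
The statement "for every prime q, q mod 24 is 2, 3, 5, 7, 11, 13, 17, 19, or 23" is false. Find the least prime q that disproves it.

q = 73

A counterexample is any prime q such that the claim fails; we check each in order.
The first 20 eligible values, up to q = 71, all satisfy the conclusion.
q = 73: 73 mod 24 = 1 — not in {2, 3, 5, 7, 11, 13, 17, 19, 23}.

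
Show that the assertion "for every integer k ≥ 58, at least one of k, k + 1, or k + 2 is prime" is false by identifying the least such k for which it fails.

We need the least integer k ≥ 58 for which k, k + 1, k + 2 are all composite.
For k = 58, 59, 60, 61 the conclusion holds.
k = 62: 62 = 2 × 31; 63 = 3 × 21; 64 = 2 × 32 — all composite.

k = 62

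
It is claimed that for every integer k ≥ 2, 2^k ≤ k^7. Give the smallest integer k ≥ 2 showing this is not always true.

k = 37

A counterexample is any integer k ≥ 2 such that 2^k > k^7; we check each in order.
The first 35 eligible values, up to k = 36, all satisfy the conclusion.
k = 37: 2^k = 137438953472 and k^7 = 94931877133, so 137438953472 > 94931877133.
Hence k = 37 is a counterexample.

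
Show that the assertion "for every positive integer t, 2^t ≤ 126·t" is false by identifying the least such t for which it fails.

For t = 1, 2, 3, 4, 5, 6, 7, 8, 9, 10 the conclusion holds.
t = 11: 2^t = 2048 and 126·t = 1386, so 2048 > 1386.

t = 11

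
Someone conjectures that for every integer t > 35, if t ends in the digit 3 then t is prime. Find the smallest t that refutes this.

t = 63

A counterexample is any integer t > 35 such that t ends in the digit 3 but t is not prime; we check each in order.
For t = 43, 53 the conclusion holds.
t = 63: 63 ends in 3; 63 = 3 × 21, composite.
Thus t = 63 disproves the claim, and no smaller t works.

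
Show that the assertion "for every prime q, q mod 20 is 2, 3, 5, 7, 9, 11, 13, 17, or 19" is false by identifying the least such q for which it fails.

q = 41

For q = 2, 3, 5, 7, …, 29, 31, 37 the conclusion holds.
q = 41: 41 mod 20 = 1 — not in {2, 3, 5, 7, 9, 11, 13, 17, 19}.
Hence q = 41 is a counterexample.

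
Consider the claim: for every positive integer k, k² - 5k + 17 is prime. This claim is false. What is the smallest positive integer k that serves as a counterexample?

k = 13

Check each positive integer k in order until k² - 5k + 17 is not prime.
The first 12 eligible values, up to k = 12, all satisfy the conclusion.
k = 13: k² - 5k + 17 = 121 = 11 × 11, composite.
Hence k = 13 is a counterexample.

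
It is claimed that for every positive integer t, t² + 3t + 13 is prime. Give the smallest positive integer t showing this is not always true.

t = 9

A counterexample is any positive integer t such that t² + 3t + 13 is not prime; we check each in order.
For t = 1, 2, 3, 4, 5, 6, 7, 8 the conclusion holds.
t = 9: t² + 3t + 13 = 121 = 11 × 11, composite.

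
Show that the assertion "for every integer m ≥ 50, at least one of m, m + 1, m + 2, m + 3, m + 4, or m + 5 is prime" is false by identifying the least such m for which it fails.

m = 90

Check each integer m ≥ 50 in order until m, m + 1, m + 2, m + 3, m + 4, m + 5 are all composite.
For m = 50, 51, 52, 53, …, 87, 88, 89 the conclusion holds.
m = 90: 90 = 2 × 45; 91 = 7 × 13; 92 = 2 × 46; 93 = 3 × 31; 94 = 2 × 47; 95 = 5 × 19 — all composite.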